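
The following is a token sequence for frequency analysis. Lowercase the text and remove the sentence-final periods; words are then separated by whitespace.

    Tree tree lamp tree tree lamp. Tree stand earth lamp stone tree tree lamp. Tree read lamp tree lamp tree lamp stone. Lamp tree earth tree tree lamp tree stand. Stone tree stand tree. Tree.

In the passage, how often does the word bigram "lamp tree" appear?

Scanning the 34 overlapping bigram windows for "lamp tree":
  position 3–4: lamp tree
  position 6–7: lamp tree
  position 14–15: lamp tree
  position 17–18: lamp tree
  position 19–20: lamp tree
  position 23–24: lamp tree
  position 28–29: lamp tree

7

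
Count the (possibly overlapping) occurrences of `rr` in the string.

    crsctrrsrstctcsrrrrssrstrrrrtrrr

Sliding a length-2 window over the 32 characters (31 positions):
  position 6–7: rr
  position 16–17: rr
  position 17–18: rr
  position 18–19: rr
  position 25–26: rr
  position 26–27: rr
  position 27–28: rr
  position 30–31: rr
  position 31–32: rr

9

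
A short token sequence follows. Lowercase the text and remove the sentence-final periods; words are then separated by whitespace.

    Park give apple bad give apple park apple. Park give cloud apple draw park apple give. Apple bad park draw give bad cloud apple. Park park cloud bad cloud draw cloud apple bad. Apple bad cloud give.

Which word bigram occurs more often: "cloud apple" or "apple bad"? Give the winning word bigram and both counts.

"apple bad" (4 vs 3)

"cloud apple": 3 occurrences
"apple bad": 4 occurrences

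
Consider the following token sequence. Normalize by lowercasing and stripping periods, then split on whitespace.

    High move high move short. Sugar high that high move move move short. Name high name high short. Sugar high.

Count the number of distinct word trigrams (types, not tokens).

17

20 tokens → 18 trigram windows in total.
Repeated trigrams (each contributes count−1 duplicates):
  short sugar high: 2
1 duplicate windows → 18 − 1 = 17 distinct.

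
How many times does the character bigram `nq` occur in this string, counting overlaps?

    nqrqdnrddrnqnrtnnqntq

Sliding a length-2 window over the 21 characters (20 positions):
  position 1–2: nq
  position 11–12: nq
  position 17–18: nq

3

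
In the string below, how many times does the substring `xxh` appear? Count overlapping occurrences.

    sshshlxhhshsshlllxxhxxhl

2

Sliding a length-3 window over the 24 characters (22 positions):
  position 18–20: xxh
  position 21–23: xxh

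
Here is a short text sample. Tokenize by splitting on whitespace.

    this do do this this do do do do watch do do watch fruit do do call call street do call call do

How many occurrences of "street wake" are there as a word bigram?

Scanning the 22 overlapping bigram windows for "street wake":
  (none found)

0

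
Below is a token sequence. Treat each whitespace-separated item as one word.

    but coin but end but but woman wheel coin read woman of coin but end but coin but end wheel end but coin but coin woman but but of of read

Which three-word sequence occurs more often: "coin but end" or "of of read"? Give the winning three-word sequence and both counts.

"coin but end" (3 vs 1)

"coin but end": 3 occurrences
"of of read": 1 occurrence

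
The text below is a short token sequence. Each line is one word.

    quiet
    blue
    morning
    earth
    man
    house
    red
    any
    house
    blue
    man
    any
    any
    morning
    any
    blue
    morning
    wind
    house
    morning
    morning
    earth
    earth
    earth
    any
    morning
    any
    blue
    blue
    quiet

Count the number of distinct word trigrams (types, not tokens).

26

30 tokens → 28 trigram windows in total.
Repeated trigrams (each contributes count−1 duplicates):
  any morning any: 2
  morning any blue: 2
2 duplicate windows → 28 − 2 = 26 distinct.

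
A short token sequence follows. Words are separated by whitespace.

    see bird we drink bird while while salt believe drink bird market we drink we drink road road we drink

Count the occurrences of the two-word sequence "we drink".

4

Scanning the 19 overlapping bigram windows for "we drink":
  position 3–4: we drink
  position 13–14: we drink
  position 15–16: we drink
  position 19–20: we drink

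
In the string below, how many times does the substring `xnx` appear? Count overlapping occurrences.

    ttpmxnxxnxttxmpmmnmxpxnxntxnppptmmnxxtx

3

Sliding a length-3 window over the 39 characters (37 positions):
  position 5–7: xnx
  position 8–10: xnx
  position 22–24: xnx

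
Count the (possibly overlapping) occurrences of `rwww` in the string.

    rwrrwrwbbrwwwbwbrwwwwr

Sliding a length-4 window over the 22 characters (19 positions):
  position 10–13: rwww
  position 17–20: rwww

2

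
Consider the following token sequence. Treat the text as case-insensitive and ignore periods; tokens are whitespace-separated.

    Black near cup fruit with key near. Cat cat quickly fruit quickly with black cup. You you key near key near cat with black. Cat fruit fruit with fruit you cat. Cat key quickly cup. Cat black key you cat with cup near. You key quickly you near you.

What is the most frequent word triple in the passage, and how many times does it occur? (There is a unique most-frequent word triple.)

Trigram frequencies (highest first):
  key near cat: 2
  black near cup: 1
  near cup fruit: 1
  cup fruit with: 1
  fruit with key: 1
  with key near: 1
  … (40 more, each ≤ 1)

"key near cat", 2 times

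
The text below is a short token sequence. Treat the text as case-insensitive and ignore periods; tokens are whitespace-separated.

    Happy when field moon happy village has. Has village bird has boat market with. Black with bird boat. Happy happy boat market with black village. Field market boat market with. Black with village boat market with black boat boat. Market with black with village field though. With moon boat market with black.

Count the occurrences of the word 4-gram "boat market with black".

6

Scanning the 49 overlapping 4-gram windows for "boat market with black":
  position 12–15: boat market with black
  position 21–24: boat market with black
  position 28–31: boat market with black
  position 34–37: boat market with black
  position 39–42: boat market with black
  position 49–52: boat market with black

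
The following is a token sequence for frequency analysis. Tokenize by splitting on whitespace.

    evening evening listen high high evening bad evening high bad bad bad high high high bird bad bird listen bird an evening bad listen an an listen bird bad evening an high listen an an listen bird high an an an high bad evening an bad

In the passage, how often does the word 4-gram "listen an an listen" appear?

2

Scanning the 43 overlapping 4-gram windows for "listen an an listen":
  position 24–27: listen an an listen
  position 33–36: listen an an listen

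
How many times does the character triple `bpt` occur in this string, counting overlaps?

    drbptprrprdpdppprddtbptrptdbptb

Sliding a length-3 window over the 31 characters (29 positions):
  position 3–5: bpt
  position 21–23: bpt
  position 28–30: bpt

3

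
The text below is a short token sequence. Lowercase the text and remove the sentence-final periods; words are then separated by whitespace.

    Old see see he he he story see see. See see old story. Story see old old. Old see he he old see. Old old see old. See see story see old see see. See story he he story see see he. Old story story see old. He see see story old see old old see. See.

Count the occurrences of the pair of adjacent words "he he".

Scanning the 56 overlapping bigram windows for "he he":
  position 4–5: he he
  position 5–6: he he
  position 20–21: he he
  position 37–38: he he

4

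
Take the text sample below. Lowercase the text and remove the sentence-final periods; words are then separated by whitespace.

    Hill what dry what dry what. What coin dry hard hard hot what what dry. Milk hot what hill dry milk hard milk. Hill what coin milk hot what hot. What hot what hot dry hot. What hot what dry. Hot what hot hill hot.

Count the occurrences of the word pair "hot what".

Scanning the 44 overlapping bigram windows for "hot what":
  position 12–13: hot what
  position 17–18: hot what
  position 28–29: hot what
  position 30–31: hot what
  position 32–33: hot what
  position 36–37: hot what
  position 38–39: hot what
  position 41–42: hot what

8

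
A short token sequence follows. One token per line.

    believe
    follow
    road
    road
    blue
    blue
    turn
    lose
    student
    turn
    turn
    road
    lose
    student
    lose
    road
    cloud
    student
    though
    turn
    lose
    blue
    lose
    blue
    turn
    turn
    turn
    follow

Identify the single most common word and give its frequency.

Unigram frequencies (highest first):
  turn: 7
  lose: 5
  road: 4
  blue: 4
  student: 3
  follow: 2
  … (3 more, each ≤ 1)

"turn", 7 times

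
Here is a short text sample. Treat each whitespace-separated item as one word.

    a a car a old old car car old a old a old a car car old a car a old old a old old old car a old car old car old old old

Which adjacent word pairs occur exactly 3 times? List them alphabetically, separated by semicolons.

Bigram counts meeting the condition (exactly 3 times):
  a car: 3
  car a: 3

a car; car a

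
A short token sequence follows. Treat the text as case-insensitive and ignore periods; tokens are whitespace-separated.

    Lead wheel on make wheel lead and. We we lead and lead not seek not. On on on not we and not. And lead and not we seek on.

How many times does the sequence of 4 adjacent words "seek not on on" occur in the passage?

1

Scanning the 26 overlapping 4-gram windows for "seek not on on":
  position 14–17: seek not on on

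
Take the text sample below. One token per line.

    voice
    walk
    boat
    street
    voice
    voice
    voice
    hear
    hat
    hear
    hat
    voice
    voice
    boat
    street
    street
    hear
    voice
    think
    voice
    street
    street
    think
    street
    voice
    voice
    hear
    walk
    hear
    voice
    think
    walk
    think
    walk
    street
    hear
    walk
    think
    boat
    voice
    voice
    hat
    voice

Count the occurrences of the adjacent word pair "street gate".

0

Scanning the 42 overlapping bigram windows for "street gate":
  (none found)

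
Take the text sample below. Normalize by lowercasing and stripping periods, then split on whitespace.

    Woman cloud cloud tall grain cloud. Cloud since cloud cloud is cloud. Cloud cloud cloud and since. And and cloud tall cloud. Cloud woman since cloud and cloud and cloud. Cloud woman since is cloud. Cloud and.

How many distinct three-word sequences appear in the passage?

37 tokens → 35 trigram windows in total.
Repeated trigrams (each contributes count−1 duplicates):
  cloud and cloud: 2
  cloud cloud and: 2
  cloud cloud cloud: 2
  cloud cloud woman: 2
  cloud woman since: 2
  is cloud cloud: 2
6 duplicate windows → 35 − 6 = 29 distinct.

29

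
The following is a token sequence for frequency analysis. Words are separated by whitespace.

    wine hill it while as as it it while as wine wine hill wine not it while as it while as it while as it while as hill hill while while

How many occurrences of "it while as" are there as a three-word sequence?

6

Scanning the 29 overlapping trigram windows for "it while as":
  position 3–5: it while as
  position 8–10: it while as
  position 16–18: it while as
  position 19–21: it while as
  position 22–24: it while as
  position 25–27: it while as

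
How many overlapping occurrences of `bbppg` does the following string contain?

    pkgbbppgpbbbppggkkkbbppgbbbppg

4

Sliding a length-5 window over the 30 characters (26 positions):
  position 4–8: bbppg
  position 11–15: bbppg
  position 20–24: bbppg
  position 26–30: bbppg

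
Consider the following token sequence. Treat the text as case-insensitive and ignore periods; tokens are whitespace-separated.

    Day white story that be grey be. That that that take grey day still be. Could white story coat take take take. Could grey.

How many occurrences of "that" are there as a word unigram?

4

Scanning the 24 tokens for "that":
  position 4: that
  position 8: that
  position 9: that
  position 10: that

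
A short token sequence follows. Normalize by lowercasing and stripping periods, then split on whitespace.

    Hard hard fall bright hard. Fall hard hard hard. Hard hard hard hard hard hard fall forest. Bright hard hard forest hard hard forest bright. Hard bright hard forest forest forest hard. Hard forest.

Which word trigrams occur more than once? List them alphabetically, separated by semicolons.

Trigram counts meeting the condition (more than once):
  forest bright hard: 2
  forest hard hard: 2
  hard hard fall: 2
  hard hard forest: 3
  hard hard hard: 7

forest bright hard; forest hard hard; hard hard fall; hard hard forest; hard hard hard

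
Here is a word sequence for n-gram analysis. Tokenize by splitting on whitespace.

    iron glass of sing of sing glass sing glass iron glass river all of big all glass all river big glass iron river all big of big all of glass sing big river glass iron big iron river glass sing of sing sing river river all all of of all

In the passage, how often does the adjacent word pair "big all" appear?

Scanning the 49 overlapping bigram windows for "big all":
  position 15–16: big all
  position 27–28: big all

2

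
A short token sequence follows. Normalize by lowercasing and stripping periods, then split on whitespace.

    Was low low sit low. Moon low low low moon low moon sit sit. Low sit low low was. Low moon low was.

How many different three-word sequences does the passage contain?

23 tokens → 21 trigram windows in total.
Repeated trigrams (each contributes count−1 duplicates):
  low moon low: 3
  low sit low: 2
3 duplicate windows → 21 − 3 = 18 distinct.

18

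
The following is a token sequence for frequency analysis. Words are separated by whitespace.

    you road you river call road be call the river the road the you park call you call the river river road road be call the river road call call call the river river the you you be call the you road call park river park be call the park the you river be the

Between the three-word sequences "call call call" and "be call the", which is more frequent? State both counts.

"be call the" (4 vs 1)

"call call call": 1 occurrence
"be call the": 4 occurrences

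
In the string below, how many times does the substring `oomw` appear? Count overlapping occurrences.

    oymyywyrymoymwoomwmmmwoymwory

Sliding a length-4 window over the 29 characters (26 positions):
  position 15–18: oomw

1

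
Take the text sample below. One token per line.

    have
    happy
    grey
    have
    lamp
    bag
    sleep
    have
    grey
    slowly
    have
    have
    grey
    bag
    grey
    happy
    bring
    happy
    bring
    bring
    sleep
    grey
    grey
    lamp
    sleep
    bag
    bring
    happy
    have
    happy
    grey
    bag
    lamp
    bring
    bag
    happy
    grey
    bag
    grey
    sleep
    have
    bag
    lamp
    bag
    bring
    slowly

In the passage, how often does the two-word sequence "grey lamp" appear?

Scanning the 45 overlapping bigram windows for "grey lamp":
  position 23–24: grey lamp

1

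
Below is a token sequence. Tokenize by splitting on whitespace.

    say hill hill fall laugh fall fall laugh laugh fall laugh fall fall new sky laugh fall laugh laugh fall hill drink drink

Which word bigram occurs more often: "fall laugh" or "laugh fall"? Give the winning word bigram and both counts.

"fall laugh": 4 occurrences
"laugh fall": 5 occurrences

"laugh fall" (5 vs 4)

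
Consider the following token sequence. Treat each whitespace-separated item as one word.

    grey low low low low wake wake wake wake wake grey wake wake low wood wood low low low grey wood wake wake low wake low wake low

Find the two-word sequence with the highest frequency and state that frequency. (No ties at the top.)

"wake wake", 6 times

Bigram frequencies (highest first):
  wake wake: 6
  low low: 5
  wake low: 4
  low wake: 3
  grey low: 1
  wake grey: 1
  … (7 more, each ≤ 1)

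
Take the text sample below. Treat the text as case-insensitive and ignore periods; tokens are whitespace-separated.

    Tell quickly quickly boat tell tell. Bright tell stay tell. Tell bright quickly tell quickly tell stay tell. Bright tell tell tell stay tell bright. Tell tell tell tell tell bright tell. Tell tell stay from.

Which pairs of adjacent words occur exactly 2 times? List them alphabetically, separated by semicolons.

Bigram counts meeting the condition (exactly 2 times):
  quickly tell: 2
  tell quickly: 2

quickly tell; tell quickly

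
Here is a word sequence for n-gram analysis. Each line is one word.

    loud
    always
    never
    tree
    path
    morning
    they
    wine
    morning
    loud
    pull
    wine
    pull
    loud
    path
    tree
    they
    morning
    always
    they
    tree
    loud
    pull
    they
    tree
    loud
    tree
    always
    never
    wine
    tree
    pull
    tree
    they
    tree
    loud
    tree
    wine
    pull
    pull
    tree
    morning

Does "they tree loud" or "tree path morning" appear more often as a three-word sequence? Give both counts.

"they tree loud" (3 vs 1)

"they tree loud": 3 occurrences
"tree path morning": 1 occurrence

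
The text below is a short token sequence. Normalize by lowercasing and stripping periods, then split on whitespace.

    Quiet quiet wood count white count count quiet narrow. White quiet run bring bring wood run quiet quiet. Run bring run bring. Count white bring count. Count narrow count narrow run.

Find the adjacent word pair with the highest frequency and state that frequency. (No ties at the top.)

Bigram frequencies (highest first):
  run bring: 3
  quiet quiet: 2
  count white: 2
  count count: 2
  quiet run: 2
  bring count: 2
  … (16 more, each ≤ 2)

"run bring", 3 times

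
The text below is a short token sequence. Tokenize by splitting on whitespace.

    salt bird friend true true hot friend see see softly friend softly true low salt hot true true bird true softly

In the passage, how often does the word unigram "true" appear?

6

Scanning the 21 tokens for "true":
  position 4: true
  position 5: true
  position 13: true
  position 17: true
  position 18: true
  position 20: true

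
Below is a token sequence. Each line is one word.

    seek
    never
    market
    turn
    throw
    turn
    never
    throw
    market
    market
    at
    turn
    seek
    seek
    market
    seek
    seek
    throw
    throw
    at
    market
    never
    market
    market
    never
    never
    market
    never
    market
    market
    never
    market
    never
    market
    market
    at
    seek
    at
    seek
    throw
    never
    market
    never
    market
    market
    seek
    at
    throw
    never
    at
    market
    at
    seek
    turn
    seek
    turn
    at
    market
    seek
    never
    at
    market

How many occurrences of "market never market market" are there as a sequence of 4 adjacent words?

Scanning the 59 overlapping 4-gram windows for "market never market market":
  position 21–24: market never market market
  position 27–30: market never market market
  position 32–35: market never market market
  position 42–45: market never market market

4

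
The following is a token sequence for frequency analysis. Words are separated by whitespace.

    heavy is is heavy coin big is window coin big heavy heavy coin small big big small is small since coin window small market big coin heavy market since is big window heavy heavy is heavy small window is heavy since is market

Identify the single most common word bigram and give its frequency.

Bigram frequencies (highest first):
  is heavy: 3
  heavy is: 2
  heavy coin: 2
  coin big: 2
  heavy heavy: 2
  since is: 2
  … (29 more, each ≤ 1)

"is heavy", 3 times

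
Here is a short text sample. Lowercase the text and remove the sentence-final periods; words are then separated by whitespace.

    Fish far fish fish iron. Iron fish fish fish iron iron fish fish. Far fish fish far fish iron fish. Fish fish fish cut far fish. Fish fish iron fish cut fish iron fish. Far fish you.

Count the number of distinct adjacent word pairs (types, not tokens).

10

37 tokens → 36 bigram windows in total.
Repeated bigrams (each contributes count−1 duplicates):
  fish fish: 10
  far fish: 5
  fish iron: 5
  iron fish: 5
  fish far: 4
  fish cut: 2
  iron iron: 2
26 duplicate windows → 36 − 26 = 10 distinct.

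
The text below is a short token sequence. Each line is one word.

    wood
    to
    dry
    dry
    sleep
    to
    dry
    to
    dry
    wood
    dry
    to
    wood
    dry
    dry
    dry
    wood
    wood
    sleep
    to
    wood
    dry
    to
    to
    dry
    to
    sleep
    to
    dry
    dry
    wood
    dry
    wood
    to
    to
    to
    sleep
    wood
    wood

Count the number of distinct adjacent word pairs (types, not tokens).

14

39 tokens → 38 bigram windows in total.
Repeated bigrams (each contributes count−1 duplicates):
  to dry: 5
  dry dry: 4
  dry to: 4
  dry wood: 4
  wood dry: 4
  sleep to: 3
  to to: 3
  to sleep: 2
  … (3 more repeated)
24 duplicate windows → 38 − 24 = 14 distinct.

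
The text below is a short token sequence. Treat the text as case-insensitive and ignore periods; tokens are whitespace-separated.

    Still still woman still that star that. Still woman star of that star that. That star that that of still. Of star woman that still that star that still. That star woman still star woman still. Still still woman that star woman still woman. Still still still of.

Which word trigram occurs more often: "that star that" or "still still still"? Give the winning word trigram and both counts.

"that star that" (4 vs 2)

"that star that": 4 occurrences
"still still still": 2 occurrences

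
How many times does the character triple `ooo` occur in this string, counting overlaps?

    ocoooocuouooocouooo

Sliding a length-3 window over the 19 characters (17 positions):
  position 3–5: ooo
  position 4–6: ooo
  position 11–13: ooo
  position 17–19: ooo

4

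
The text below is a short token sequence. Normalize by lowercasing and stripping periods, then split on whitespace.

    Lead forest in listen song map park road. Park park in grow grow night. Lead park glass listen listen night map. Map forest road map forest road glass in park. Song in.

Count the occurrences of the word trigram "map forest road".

2

Scanning the 30 overlapping trigram windows for "map forest road":
  position 22–24: map forest road
  position 25–27: map forest road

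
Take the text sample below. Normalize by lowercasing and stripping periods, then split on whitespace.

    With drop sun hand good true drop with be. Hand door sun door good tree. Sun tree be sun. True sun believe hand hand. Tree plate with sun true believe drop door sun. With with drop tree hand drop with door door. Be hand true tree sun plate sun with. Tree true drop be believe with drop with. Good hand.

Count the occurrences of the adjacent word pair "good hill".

Scanning the 59 overlapping bigram windows for "good hill":
  (none found)

0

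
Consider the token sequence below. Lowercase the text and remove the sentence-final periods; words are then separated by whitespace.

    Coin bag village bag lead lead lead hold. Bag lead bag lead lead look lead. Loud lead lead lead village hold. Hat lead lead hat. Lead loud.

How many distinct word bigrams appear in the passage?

27 tokens → 26 bigram windows in total.
Repeated bigrams (each contributes count−1 duplicates):
  lead lead: 6
  bag lead: 3
  hat lead: 2
  lead loud: 2
9 duplicate windows → 26 − 9 = 17 distinct.

17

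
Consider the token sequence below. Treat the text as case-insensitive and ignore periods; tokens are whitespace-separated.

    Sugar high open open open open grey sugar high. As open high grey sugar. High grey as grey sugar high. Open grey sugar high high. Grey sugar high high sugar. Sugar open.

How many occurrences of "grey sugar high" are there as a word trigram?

Scanning the 30 overlapping trigram windows for "grey sugar high":
  position 7–9: grey sugar high
  position 13–15: grey sugar high
  position 18–20: grey sugar high
  position 22–24: grey sugar high
  position 26–28: grey sugar high

5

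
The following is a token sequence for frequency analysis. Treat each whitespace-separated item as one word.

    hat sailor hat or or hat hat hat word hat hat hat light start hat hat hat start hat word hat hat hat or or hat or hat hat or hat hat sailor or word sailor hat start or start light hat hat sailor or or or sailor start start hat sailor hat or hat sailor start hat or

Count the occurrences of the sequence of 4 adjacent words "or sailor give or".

Scanning the 56 overlapping 4-gram windows for "or sailor give or":
  (none found)

0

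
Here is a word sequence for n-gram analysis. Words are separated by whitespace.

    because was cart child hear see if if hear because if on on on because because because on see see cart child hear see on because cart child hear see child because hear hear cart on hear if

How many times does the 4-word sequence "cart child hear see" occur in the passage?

Scanning the 35 overlapping 4-gram windows for "cart child hear see":
  position 3–6: cart child hear see
  position 21–24: cart child hear see
  position 27–30: cart child hear see

3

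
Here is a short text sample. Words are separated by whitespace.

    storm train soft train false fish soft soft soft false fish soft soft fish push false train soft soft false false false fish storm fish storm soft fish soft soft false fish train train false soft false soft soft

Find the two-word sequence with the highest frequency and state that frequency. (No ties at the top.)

Bigram frequencies (highest first):
  soft soft: 6
  false fish: 4
  soft false: 4
  fish soft: 3
  train soft: 2
  train false: 2
  … (13 more, each ≤ 2)

"soft soft", 6 times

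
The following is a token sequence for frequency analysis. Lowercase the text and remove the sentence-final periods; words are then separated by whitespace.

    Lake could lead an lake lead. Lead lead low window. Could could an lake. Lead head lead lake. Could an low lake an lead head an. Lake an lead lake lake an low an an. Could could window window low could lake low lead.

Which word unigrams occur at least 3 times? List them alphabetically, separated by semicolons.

an; could; lake; lead; low; window

Unigram counts meeting the condition (at least 3 times):
  an: 9
  could: 7
  lake: 9
  lead: 9
  low: 5
  window: 3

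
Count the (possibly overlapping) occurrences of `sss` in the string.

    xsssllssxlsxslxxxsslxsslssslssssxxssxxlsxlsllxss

4

Sliding a length-3 window over the 48 characters (46 positions):
  position 2–4: sss
  position 25–27: sss
  position 29–31: sss
  position 30–32: sss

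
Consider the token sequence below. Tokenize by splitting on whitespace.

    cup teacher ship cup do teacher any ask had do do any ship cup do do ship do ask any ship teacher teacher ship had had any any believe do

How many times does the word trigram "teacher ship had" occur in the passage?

Scanning the 28 overlapping trigram windows for "teacher ship had":
  position 23–25: teacher ship had

1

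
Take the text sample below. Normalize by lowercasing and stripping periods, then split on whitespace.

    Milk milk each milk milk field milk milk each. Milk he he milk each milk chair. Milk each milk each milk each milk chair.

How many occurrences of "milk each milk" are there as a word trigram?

Scanning the 22 overlapping trigram windows for "milk each milk":
  position 2–4: milk each milk
  position 8–10: milk each milk
  position 13–15: milk each milk
  position 17–19: milk each milk
  position 19–21: milk each milk
  position 21–23: milk each milk

6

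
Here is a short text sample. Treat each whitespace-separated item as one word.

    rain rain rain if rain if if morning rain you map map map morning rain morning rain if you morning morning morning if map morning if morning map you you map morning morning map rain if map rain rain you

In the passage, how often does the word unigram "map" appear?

8

Scanning the 40 tokens for "map":
  position 11: map
  position 12: map
  position 13: map
  position 24: map
  position 28: map
  position 31: map
  position 34: map
  position 37: map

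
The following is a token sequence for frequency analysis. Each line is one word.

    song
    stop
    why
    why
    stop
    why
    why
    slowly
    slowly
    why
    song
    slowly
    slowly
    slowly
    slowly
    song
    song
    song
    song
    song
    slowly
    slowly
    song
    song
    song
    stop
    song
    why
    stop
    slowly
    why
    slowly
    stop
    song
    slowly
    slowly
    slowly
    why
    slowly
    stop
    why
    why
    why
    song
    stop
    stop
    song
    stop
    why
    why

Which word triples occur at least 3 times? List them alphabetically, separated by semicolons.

Trigram counts meeting the condition (at least 3 times):
  slowly slowly slowly: 3
  song slowly slowly: 3
  song song song: 4
  stop why why: 4

slowly slowly slowly; song slowly slowly; song song song; stop why why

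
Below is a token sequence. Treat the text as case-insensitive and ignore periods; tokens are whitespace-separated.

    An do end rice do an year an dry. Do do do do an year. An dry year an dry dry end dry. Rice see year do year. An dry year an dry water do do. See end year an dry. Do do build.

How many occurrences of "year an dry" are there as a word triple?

6

Scanning the 42 overlapping trigram windows for "year an dry":
  position 7–9: year an dry
  position 15–17: year an dry
  position 18–20: year an dry
  position 28–30: year an dry
  position 31–33: year an dry
  position 39–41: year an dry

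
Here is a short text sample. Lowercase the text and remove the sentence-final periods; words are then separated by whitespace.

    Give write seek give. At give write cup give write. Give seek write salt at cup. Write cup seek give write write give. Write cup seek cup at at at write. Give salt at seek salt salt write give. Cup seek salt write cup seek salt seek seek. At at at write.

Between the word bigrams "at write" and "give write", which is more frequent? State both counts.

"at write": 2 occurrences
"give write": 5 occurrences

"give write" (5 vs 2)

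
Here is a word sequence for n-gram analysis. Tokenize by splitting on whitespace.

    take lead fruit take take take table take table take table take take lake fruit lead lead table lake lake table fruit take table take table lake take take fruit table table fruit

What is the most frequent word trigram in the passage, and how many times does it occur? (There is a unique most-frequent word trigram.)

Trigram frequencies (highest first):
  take table take: 4
  table take table: 3
  take lead fruit: 1
  lead fruit take: 1
  fruit take take: 1
  take take take: 1
  … (20 more, each ≤ 1)

"take table take", 4 times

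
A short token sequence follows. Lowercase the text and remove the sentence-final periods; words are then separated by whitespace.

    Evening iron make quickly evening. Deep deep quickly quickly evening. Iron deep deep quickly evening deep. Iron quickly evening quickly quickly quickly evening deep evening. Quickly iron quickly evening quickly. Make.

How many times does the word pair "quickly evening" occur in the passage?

6

Scanning the 30 overlapping bigram windows for "quickly evening":
  position 4–5: quickly evening
  position 9–10: quickly evening
  position 14–15: quickly evening
  position 18–19: quickly evening
  position 22–23: quickly evening
  position 28–29: quickly evening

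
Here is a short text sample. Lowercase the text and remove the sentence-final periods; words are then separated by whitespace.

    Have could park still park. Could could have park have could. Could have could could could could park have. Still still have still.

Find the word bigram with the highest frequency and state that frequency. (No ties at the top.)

"could could", 5 times

Bigram frequencies (highest first):
  could could: 5
  have could: 3
  could park: 2
  could have: 2
  park have: 2
  have still: 2
  … (6 more, each ≤ 1)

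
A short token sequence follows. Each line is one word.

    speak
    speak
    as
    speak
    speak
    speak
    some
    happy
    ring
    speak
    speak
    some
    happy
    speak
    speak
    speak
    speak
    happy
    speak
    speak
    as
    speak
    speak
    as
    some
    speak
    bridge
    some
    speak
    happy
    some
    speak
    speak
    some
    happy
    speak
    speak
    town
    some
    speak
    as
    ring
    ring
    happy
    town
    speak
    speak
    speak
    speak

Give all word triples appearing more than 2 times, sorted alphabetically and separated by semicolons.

Trigram counts meeting the condition (more than 2 times):
  happy speak speak: 3
  speak some happy: 3
  speak speak as: 3
  speak speak some: 3
  speak speak speak: 5

happy speak speak; speak some happy; speak speak as; speak speak some; speak speak speak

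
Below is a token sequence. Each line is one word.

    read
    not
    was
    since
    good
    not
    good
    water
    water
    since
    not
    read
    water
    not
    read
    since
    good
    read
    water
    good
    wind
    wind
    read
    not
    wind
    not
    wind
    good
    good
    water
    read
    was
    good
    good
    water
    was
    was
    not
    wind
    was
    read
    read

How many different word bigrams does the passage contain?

42 tokens → 41 bigram windows in total.
Repeated bigrams (each contributes count−1 duplicates):
  good water: 3
  not wind: 3
  good good: 2
  not read: 2
  read not: 2
  read water: 2
  since good: 2
9 duplicate windows → 41 − 9 = 32 distinct.

32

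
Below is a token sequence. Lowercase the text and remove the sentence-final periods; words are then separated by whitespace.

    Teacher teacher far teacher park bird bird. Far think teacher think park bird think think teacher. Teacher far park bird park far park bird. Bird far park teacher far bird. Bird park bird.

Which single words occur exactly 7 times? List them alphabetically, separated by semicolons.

park; teacher

Unigram counts meeting the condition (exactly 7 times):
  park: 7
  teacher: 7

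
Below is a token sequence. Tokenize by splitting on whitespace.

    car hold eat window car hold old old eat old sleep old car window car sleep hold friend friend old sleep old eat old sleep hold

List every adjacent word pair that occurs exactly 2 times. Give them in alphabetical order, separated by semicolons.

Bigram counts meeting the condition (exactly 2 times):
  car hold: 2
  eat old: 2
  old eat: 2
  sleep hold: 2
  sleep old: 2
  window car: 2

car hold; eat old; old eat; sleep hold; sleep old; window car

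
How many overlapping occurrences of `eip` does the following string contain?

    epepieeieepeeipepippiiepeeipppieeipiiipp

Sliding a length-3 window over the 40 characters (38 positions):
  position 13–15: eip
  position 26–28: eip
  position 33–35: eip

3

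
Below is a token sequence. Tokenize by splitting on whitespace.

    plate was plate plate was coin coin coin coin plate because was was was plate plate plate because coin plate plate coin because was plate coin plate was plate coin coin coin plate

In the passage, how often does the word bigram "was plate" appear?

4

Scanning the 32 overlapping bigram windows for "was plate":
  position 2–3: was plate
  position 14–15: was plate
  position 24–25: was plate
  position 28–29: was plate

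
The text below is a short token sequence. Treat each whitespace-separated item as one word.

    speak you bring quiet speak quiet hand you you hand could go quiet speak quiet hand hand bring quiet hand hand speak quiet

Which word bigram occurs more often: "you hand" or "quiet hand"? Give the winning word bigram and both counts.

"quiet hand" (3 vs 1)

"you hand": 1 occurrence
"quiet hand": 3 occurrences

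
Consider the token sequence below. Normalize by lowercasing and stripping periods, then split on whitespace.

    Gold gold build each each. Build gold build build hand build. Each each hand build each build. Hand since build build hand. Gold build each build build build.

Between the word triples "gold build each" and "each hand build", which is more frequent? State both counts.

"gold build each": 2 occurrences
"each hand build": 1 occurrence

"gold build each" (2 vs 1)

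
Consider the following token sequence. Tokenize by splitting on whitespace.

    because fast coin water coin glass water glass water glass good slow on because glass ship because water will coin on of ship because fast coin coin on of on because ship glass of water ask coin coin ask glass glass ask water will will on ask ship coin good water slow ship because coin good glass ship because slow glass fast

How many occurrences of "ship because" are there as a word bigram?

Scanning the 61 overlapping bigram windows for "ship because":
  position 16–17: ship because
  position 23–24: ship because
  position 53–54: ship because
  position 58–59: ship because

4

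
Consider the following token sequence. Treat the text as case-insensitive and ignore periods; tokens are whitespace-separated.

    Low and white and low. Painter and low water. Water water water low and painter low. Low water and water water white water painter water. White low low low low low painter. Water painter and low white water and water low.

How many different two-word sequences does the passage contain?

41 tokens → 40 bigram windows in total.
Repeated bigrams (each contributes count−1 duplicates):
  low low: 5
  water water: 4
  and low: 3
  and water: 2
  low and: 2
  low painter: 2
  low water: 2
  painter and: 2
  … (6 more repeated)
20 duplicate windows → 40 − 20 = 20 distinct.

20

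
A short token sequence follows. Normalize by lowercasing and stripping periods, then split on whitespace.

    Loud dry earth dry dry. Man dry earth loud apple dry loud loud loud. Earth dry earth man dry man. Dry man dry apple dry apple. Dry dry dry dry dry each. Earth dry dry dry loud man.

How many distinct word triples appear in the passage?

38 tokens → 36 trigram windows in total.
Repeated trigrams (each contributes count−1 duplicates):
  dry dry dry: 4
  dry man dry: 3
  dry apple dry: 2
  earth dry dry: 2
  man dry man: 2
8 duplicate windows → 36 − 8 = 28 distinct.

28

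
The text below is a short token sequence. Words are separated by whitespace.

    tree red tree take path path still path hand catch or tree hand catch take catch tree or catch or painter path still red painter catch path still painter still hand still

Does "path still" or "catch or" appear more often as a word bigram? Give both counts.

"path still" (3 vs 2)

"path still": 3 occurrences
"catch or": 2 occurrences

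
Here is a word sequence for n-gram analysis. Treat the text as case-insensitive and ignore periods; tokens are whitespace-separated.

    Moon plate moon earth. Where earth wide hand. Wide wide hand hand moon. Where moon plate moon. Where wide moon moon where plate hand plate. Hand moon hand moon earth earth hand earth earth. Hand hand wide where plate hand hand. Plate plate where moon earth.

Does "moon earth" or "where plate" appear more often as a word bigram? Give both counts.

"moon earth": 3 occurrences
"where plate": 2 occurrences

"moon earth" (3 vs 2)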